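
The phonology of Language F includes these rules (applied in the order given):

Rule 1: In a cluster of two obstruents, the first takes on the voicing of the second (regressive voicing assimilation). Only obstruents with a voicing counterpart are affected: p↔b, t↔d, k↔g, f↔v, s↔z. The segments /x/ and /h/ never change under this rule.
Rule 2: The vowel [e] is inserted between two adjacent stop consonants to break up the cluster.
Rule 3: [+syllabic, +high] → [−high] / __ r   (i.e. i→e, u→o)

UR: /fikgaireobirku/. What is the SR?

figegaereoberku

Rule 1 (regressive voicing assimilation): /k/ precedes the voiced obstruent /g/, so it voices to [g] by assimilation. /fikgaireobirku/ → figgaireobirku.
Rule 2 (stop-cluster e-epenthesis): /g/ and /g/ form a stop–stop cluster, so [e] is inserted between them. /figgaireobirku/ → figegaireobirku.
Rule 3 (pre-rhotic lowering): /i/ is a high vowel immediately before /r/, so it lowers to [e]. /i/ is a high vowel immediately before /r/, so it lowers to [e]. /figegaireobirku/ → figegaereoberku.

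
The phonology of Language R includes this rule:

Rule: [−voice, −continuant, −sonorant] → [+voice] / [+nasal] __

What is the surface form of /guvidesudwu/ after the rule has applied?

No segment of /guvidesudwu/ meets the structural description of the rule, so the form surfaces unchanged.

guvidesudwu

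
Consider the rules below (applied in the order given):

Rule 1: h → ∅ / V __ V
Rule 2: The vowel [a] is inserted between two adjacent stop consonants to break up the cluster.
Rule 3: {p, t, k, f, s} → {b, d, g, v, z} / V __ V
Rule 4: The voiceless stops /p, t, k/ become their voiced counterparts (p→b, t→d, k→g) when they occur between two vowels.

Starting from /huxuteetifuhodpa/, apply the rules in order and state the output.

huxudeedivuodaba

Rule 1 (intervocalic h-deletion): /h/ occurs between vowels /u/ and /o/, so it deletes. /huxuteetifuhodpa/ → huxuteetifuodpa.
Rule 2 (stop-cluster a-epenthesis): /d/ and /p/ form a stop–stop cluster, so [a] is inserted between them. /huxuteetifuodpa/ → huxuteetifuodapa.
Rule 3 (intervocalic voicing): /t/ is a voiceless obstruent between vowels /u/ and /e/, so it voices to [d]. /t/ is a voiceless obstruent between vowels /e/ and /i/, so it voices to [d]. /f/ is a voiceless obstruent between vowels /i/ and /u/, so it voices to [v]. /p/ is a voiceless obstruent between vowels /a/ and /a/, so it voices to [b]. /huxuteetifuodapa/ → huxudeedivuodaba.
Rule 4 (intervocalic voicing): no segment meets the environment; /huxudeedivuodaba/ is unchanged.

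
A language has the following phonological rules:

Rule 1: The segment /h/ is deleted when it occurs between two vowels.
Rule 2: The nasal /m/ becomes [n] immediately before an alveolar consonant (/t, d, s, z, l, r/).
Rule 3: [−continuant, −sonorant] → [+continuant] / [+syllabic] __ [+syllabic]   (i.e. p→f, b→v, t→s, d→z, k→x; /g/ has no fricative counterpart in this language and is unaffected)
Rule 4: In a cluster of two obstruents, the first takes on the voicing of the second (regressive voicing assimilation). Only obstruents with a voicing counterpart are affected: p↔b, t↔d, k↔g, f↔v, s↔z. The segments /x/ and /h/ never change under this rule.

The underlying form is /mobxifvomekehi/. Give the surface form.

mopxivvomexei

Rule 1 (intervocalic h-deletion): /h/ occurs between vowels /e/ and /i/, so it deletes. /mobxifvomekehi/ → mobxifvomekei.
Rule 2 (nasal place assimilation): no segment meets the environment; /mobxifvomekei/ is unchanged.
Rule 3 (intervocalic spirantization): /k/ is a stop between vowels /e/ and /e/, so it spirantizes to the fricative [x]. /mobxifvomekei/ → mobxifvomexei.
Rule 4 (regressive voicing assimilation): /b/ precedes the voiceless obstruent /x/, so it devoices to [p] by assimilation. /f/ precedes the voiced obstruent /v/, so it voices to [v] by assimilation. /mobxifvomexei/ → mopxivvomexei.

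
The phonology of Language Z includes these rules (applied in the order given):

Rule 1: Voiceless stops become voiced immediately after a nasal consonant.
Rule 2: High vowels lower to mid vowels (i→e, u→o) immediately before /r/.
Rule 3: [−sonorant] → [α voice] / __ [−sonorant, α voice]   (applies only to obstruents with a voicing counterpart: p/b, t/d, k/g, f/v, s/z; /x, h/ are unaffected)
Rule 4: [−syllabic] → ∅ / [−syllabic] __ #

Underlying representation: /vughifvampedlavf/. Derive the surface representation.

vukhivvambedlaf

Rule 1 (post-nasal voicing): /p/ is a voiceless stop immediately after the nasal /m/, so it voices to [b]. /vughifvampedlavf/ → vughifvambedlavf.
Rule 2 (pre-rhotic lowering): no segment meets the environment; /vughifvambedlavf/ is unchanged.
Rule 3 (regressive voicing assimilation): /g/ precedes the voiceless obstruent /h/, so it devoices to [k] by assimilation. /f/ precedes the voiced obstruent /v/, so it voices to [v] by assimilation. /v/ precedes the voiceless obstruent /f/, so it devoices to [f] by assimilation. /vughifvambedlavf/ → vukhivvambedlaff.
Rule 4 (final cluster simplification): /f/ is the second consonant of a word-final cluster /ff/, so it deletes. /vukhivvambedlaff/ → vukhivvambedlaf.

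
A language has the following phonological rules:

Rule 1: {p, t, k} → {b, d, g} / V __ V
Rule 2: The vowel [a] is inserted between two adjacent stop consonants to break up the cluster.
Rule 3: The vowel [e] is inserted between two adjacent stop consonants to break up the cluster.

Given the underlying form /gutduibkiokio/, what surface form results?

gutaduibakiogio

Rule 1 (intervocalic voicing): /k/ is a voiceless stop between vowels /o/ and /i/, so it voices to [g]. /gutduibkiokio/ → gutduibkiogio.
Rule 2 (stop-cluster a-epenthesis): /t/ and /d/ form a stop–stop cluster, so [a] is inserted between them. /b/ and /k/ form a stop–stop cluster, so [a] is inserted between them. /gutduibkiogio/ → gutaduibakiogio.
Rule 3 (stop-cluster e-epenthesis): no segment meets the environment; /gutaduibakiogio/ is unchanged.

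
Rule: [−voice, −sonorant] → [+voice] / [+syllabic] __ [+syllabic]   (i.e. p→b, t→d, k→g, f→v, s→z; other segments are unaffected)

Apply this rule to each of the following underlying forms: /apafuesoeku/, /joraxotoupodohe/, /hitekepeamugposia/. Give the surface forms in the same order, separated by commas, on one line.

abavuezoegu, joraxodoubodohe, hidegebeamugpozia

/apafuesoeku/: /p/ is a voiceless obstruent between vowels /a/ and /a/, so it voices to [b]. /f/ is a voiceless obstruent between vowels /a/ and /u/, so it voices to [v]. /s/ is a voiceless obstruent between vowels /e/ and /o/, so it voices to [z]. /k/ is a voiceless obstruent between vowels /e/ and /u/, so it voices to [g]. → [abavuezoegu].
/joraxotoupodohe/: /t/ is a voiceless obstruent between vowels /o/ and /o/, so it voices to [d]. /p/ is a voiceless obstruent between vowels /u/ and /o/, so it voices to [b]. → [joraxodoubodohe].
/hitekepeamugposia/: /t/ is a voiceless obstruent between vowels /i/ and /e/, so it voices to [d]. /k/ is a voiceless obstruent between vowels /e/ and /e/, so it voices to [g]. /p/ is a voiceless obstruent between vowels /e/ and /e/, so it voices to [b]. /s/ is a voiceless obstruent between vowels /o/ and /i/, so it voices to [z]. → [hidegebeamugpozia].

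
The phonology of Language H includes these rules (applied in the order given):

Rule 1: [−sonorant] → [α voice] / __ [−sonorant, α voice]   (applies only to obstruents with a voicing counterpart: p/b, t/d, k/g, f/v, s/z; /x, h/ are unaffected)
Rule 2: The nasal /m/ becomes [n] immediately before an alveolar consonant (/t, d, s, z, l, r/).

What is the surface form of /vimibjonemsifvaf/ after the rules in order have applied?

Rule 1 (regressive voicing assimilation): /f/ precedes the voiced obstruent /v/, so it voices to [v] by assimilation. /vimibjonemsifvaf/ → vimibjonemsivvaf.
Rule 2 (nasal place assimilation): /m/ precedes the alveolar consonant /s/, so it assimilates in place to [n]. /vimibjonemsivvaf/ → vimibjonensivvaf.

vimibjonensivvaf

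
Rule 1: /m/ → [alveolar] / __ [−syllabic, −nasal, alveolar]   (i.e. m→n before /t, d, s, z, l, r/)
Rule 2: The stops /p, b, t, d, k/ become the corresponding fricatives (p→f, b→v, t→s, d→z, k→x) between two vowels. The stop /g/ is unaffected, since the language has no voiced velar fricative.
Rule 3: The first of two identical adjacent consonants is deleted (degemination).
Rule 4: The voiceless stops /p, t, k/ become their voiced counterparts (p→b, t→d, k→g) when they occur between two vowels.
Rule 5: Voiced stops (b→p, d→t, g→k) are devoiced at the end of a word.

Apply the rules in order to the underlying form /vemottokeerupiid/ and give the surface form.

Rule 1 (nasal place assimilation): no segment meets the environment; /vemottokeerupiid/ is unchanged.
Rule 2 (intervocalic spirantization): /k/ is a stop between vowels /o/ and /e/, so it spirantizes to the fricative [x]. /p/ is a stop between vowels /u/ and /i/, so it spirantizes to the fricative [f]. /vemottokeerupiid/ → vemottoxeerufiid.
Rule 3 (degemination): /tt/ is a geminate; the first /t/ deletes. /vemottoxeerufiid/ → vemotoxeerufiid.
Rule 4 (intervocalic voicing): /t/ is a voiceless stop between vowels /o/ and /o/, so it voices to [d]. /vemotoxeerufiid/ → vemodoxeerufiid.
Rule 5 (final devoicing): /d/ is a voiced stop in word-final position, so it devoices to [t]. /vemodoxeerufiid/ → vemodoxeerufiit.

vemodoxeerufiit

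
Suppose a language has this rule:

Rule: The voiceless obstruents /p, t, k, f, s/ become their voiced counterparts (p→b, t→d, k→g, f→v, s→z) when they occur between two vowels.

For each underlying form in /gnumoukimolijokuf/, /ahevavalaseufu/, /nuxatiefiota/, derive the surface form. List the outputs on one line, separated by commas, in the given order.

gnumougimolijoguf, ahevavalazeuvu, nuxadievioda

/gnumoukimolijokuf/: /k/ is a voiceless obstruent between vowels /u/ and /i/, so it voices to [g]. /k/ is a voiceless obstruent between vowels /o/ and /u/, so it voices to [g]. → [gnumougimolijoguf].
/ahevavalaseufu/: /s/ is a voiceless obstruent between vowels /a/ and /e/, so it voices to [z]. /f/ is a voiceless obstruent between vowels /u/ and /u/, so it voices to [v]. → [ahevavalazeuvu].
/nuxatiefiota/: /t/ is a voiceless obstruent between vowels /a/ and /i/, so it voices to [d]. /f/ is a voiceless obstruent between vowels /e/ and /i/, so it voices to [v]. /t/ is a voiceless obstruent between vowels /o/ and /a/, so it voices to [d]. → [nuxadievioda].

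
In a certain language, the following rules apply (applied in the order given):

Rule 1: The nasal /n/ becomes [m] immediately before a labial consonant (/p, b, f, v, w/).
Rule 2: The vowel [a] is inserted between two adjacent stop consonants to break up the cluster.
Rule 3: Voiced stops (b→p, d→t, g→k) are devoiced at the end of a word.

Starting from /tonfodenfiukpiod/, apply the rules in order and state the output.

tomfodemfiukapiot

Rule 1 (nasal place assimilation): /n/ precedes the labial consonant /f/, so it assimilates in place to [m]. /n/ precedes the labial consonant /f/, so it assimilates in place to [m]. /tonfodenfiukpiod/ → tomfodemfiukpiod.
Rule 2 (stop-cluster a-epenthesis): /k/ and /p/ form a stop–stop cluster, so [a] is inserted between them. /tomfodemfiukpiod/ → tomfodemfiukapiod.
Rule 3 (final devoicing): /d/ is a voiced stop in word-final position, so it devoices to [t]. /tomfodemfiukapiod/ → tomfodemfiukapiot.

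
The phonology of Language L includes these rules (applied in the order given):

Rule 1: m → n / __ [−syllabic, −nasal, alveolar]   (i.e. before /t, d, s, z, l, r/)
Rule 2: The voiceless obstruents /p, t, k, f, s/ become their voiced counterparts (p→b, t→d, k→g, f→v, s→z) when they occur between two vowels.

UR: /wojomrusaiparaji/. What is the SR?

Rule 1 (nasal place assimilation): /m/ precedes the alveolar consonant /r/, so it assimilates in place to [n]. /wojomrusaiparaji/ → wojonrusaiparaji.
Rule 2 (intervocalic voicing): /s/ is a voiceless obstruent between vowels /u/ and /a/, so it voices to [z]. /p/ is a voiceless obstruent between vowels /i/ and /a/, so it voices to [b]. /wojonrusaiparaji/ → wojonruzaibaraji.

wojonruzaibaraji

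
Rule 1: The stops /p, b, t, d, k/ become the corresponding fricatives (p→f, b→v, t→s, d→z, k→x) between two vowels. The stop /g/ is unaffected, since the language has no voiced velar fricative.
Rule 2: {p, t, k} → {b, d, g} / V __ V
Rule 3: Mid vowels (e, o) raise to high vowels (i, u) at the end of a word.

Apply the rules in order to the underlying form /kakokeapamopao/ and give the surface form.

Rule 1 (intervocalic spirantization): /k/ is a stop between vowels /a/ and /o/, so it spirantizes to the fricative [x]. /k/ is a stop between vowels /o/ and /e/, so it spirantizes to the fricative [x]. /p/ is a stop between vowels /a/ and /a/, so it spirantizes to the fricative [f]. /p/ is a stop between vowels /o/ and /a/, so it spirantizes to the fricative [f]. /kakokeapamopao/ → kaxoxeafamofao.
Rule 2 (intervocalic voicing): no segment meets the environment; /kaxoxeafamofao/ is unchanged.
Rule 3 (final vowel raising): /o/ is a mid vowel in word-final position, so it raises to [u]. /kaxoxeafamofao/ → kaxoxeafamofau.

kaxoxeafamofau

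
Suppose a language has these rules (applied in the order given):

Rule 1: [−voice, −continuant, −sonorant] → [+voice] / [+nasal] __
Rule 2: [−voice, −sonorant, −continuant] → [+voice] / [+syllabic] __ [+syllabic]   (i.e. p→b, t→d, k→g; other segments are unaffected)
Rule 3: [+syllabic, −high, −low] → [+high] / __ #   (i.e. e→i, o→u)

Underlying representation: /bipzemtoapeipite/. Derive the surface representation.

Rule 1 (post-nasal voicing): /t/ is a voiceless stop immediately after the nasal /m/, so it voices to [d]. /bipzemtoapeipite/ → bipzemdoapeipite.
Rule 2 (intervocalic voicing): /p/ is a voiceless stop between vowels /a/ and /e/, so it voices to [b]. /p/ is a voiceless stop between vowels /i/ and /i/, so it voices to [b]. /t/ is a voiceless stop between vowels /i/ and /e/, so it voices to [d]. /bipzemdoapeipite/ → bipzemdoabeibide.
Rule 3 (final vowel raising): /e/ is a mid vowel in word-final position, so it raises to [i]. /bipzemdoabeibide/ → bipzemdoabeibidi.

bipzemdoabeibidi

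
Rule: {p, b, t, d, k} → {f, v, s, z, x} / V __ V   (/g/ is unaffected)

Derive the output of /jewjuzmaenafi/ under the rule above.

jewjuzmaenafi

No segment of /jewjuzmaenafi/ meets the structural description of the rule, so the form surfaces unchanged.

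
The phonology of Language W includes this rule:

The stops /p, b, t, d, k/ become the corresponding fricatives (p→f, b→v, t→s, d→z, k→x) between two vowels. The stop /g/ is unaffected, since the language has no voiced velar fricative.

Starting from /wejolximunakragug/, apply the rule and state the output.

No segment of /wejolximunakragug/ meets the structural description of the rule, so the form surfaces unchanged.

wejolximunakragug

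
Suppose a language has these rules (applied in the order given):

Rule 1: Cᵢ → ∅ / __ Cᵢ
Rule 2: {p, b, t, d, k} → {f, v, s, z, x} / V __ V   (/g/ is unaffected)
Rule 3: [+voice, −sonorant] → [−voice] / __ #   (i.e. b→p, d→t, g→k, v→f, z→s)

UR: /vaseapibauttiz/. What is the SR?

Rule 1 (degemination): /tt/ is a geminate; the first /t/ deletes. /vaseapibauttiz/ → vaseapibautiz.
Rule 2 (intervocalic spirantization): /p/ is a stop between vowels /a/ and /i/, so it spirantizes to the fricative [f]. /b/ is a stop between vowels /i/ and /a/, so it spirantizes to the fricative [v]. /t/ is a stop between vowels /u/ and /i/, so it spirantizes to the fricative [s]. /vaseapibautiz/ → vaseafivausiz.
Rule 3 (final devoicing): /z/ is a voiced obstruent in word-final position, so it devoices to [s]. /vaseafivausiz/ → vaseafivausis.

vaseafivausis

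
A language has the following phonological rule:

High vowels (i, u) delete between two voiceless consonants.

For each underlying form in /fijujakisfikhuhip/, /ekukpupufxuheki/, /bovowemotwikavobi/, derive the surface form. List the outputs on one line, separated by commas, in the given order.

fijujaksfkhhp, ekkppfxheki, bovowemotwikavobi

/fijujakisfikhuhip/: /i/ is a high vowel flanked by voiceless consonants /k/ and /s/, so it deletes. /i/ is a high vowel flanked by voiceless consonants /f/ and /k/, so it deletes. /u/ is a high vowel flanked by voiceless consonants /h/ and /h/, so it deletes. /i/ is a high vowel flanked by voiceless consonants /h/ and /p/, so it deletes. → [fijujaksfkhhp].
/ekukpupufxuheki/: /u/ is a high vowel flanked by voiceless consonants /k/ and /k/, so it deletes. /u/ is a high vowel flanked by voiceless consonants /p/ and /p/, so it deletes. /u/ is a high vowel flanked by voiceless consonants /p/ and /f/, so it deletes. /u/ is a high vowel flanked by voiceless consonants /x/ and /h/, so it deletes. → [ekkppfxheki].
/bovowemotwikavobi/: the rule's environment is not met; surfaces unchanged as [bovowemotwikavobi].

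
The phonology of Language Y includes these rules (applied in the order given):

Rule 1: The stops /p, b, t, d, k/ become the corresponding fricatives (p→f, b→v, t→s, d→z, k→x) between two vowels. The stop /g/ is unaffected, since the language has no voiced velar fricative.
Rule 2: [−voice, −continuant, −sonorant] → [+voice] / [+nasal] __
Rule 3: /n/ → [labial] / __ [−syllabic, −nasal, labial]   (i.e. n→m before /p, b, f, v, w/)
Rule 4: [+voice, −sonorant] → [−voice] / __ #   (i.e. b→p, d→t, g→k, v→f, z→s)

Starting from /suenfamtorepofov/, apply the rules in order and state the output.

suemfamdorefofof

Rule 1 (intervocalic spirantization): /p/ is a stop between vowels /e/ and /o/, so it spirantizes to the fricative [f]. /suenfamtorepofov/ → suenfamtorefofov.
Rule 2 (post-nasal voicing): /t/ is a voiceless stop immediately after the nasal /m/, so it voices to [d]. /suenfamtorefofov/ → suenfamdorefofov.
Rule 3 (nasal place assimilation): /n/ precedes the labial consonant /f/, so it assimilates in place to [m]. /suenfamdorefofov/ → suemfamdorefofov.
Rule 4 (final devoicing): /v/ is a voiced obstruent in word-final position, so it devoices to [f]. /suemfamdorefofov/ → suemfamdorefofof.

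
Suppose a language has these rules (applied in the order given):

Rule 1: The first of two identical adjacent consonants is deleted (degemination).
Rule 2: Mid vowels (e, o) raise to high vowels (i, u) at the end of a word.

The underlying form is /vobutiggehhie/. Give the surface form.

vobutigehii

Rule 1 (degemination): /gg/ is a geminate; the first /g/ deletes. /hh/ is a geminate; the first /h/ deletes. /vobutiggehhie/ → vobutigehie.
Rule 2 (final vowel raising): /e/ is a mid vowel in word-final position, so it raises to [i]. /vobutigehie/ → vobutigehii.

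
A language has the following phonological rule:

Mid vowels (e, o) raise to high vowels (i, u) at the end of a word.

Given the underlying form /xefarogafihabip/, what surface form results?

No segment of /xefarogafihabip/ meets the structural description of the rule, so the form surfaces unchanged.

xefarogafihabip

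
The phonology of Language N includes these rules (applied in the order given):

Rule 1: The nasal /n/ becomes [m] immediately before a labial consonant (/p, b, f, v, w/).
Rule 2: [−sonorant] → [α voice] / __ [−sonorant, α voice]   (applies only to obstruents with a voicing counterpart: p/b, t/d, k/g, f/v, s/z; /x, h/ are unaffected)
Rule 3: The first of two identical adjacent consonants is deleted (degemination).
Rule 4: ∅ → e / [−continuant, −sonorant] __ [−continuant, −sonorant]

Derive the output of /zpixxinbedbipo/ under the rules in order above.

Rule 1 (nasal place assimilation): /n/ precedes the labial consonant /b/, so it assimilates in place to [m]. /zpixxinbedbipo/ → zpixximbedbipo.
Rule 2 (regressive voicing assimilation): /z/ precedes the voiceless obstruent /p/, so it devoices to [s] by assimilation. /zpixximbedbipo/ → spixximbedbipo.
Rule 3 (degemination): /xx/ is a geminate; the first /x/ deletes. /spixximbedbipo/ → spiximbedbipo.
Rule 4 (stop-cluster e-epenthesis): /d/ and /b/ form a stop–stop cluster, so [e] is inserted between them. /spiximbedbipo/ → spiximbedebipo.

spiximbedebipo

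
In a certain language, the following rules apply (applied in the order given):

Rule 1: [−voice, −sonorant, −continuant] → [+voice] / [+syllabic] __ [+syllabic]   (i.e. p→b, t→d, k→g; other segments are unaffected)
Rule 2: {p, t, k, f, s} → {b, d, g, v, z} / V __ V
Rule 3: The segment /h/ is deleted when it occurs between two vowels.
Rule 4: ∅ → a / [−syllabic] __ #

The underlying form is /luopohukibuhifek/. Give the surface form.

Rule 1 (intervocalic voicing): /p/ is a voiceless stop between vowels /o/ and /o/, so it voices to [b]. /k/ is a voiceless stop between vowels /u/ and /i/, so it voices to [g]. /luopohukibuhifek/ → luobohugibuhifek.
Rule 2 (intervocalic voicing): /f/ is a voiceless obstruent between vowels /i/ and /e/, so it voices to [v]. /luobohugibuhifek/ → luobohugibuhivek.
Rule 3 (intervocalic h-deletion): /h/ occurs between vowels /o/ and /u/, so it deletes. /h/ occurs between vowels /u/ and /i/, so it deletes. /luobohugibuhivek/ → luobougibuivek.
Rule 4 (final a-epenthesis): the form ends in the consonant /k/, so [a] is inserted word-finally. /luobougibuivek/ → luobougibuiveka.

luobougibuiveka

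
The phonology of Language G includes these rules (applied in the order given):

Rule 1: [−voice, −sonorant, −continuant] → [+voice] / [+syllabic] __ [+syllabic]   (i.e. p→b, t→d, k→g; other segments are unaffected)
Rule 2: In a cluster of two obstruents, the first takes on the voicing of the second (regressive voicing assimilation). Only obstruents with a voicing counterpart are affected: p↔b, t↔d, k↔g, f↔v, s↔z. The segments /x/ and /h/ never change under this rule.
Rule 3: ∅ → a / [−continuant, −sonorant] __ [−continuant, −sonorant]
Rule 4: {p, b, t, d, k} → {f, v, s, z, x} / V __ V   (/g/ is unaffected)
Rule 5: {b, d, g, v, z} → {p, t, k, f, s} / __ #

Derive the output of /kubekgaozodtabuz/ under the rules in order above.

kuvegagaozosasavus

Rule 1 (intervocalic voicing): no segment meets the environment; /kubekgaozodtabuz/ is unchanged.
Rule 2 (regressive voicing assimilation): /k/ precedes the voiced obstruent /g/, so it voices to [g] by assimilation. /d/ precedes the voiceless obstruent /t/, so it devoices to [t] by assimilation. /kubekgaozodtabuz/ → kubeggaozottabuz.
Rule 3 (stop-cluster a-epenthesis): /g/ and /g/ form a stop–stop cluster, so [a] is inserted between them. /t/ and /t/ form a stop–stop cluster, so [a] is inserted between them. /kubeggaozottabuz/ → kubegagaozotatabuz.
Rule 4 (intervocalic spirantization): /b/ is a stop between vowels /u/ and /e/, so it spirantizes to the fricative [v]. /t/ is a stop between vowels /o/ and /a/, so it spirantizes to the fricative [s]. /t/ is a stop between vowels /a/ and /a/, so it spirantizes to the fricative [s]. /b/ is a stop between vowels /a/ and /u/, so it spirantizes to the fricative [v]. /kubegagaozotatabuz/ → kuvegagaozosasavuz.
Rule 5 (final devoicing): /z/ is a voiced obstruent in word-final position, so it devoices to [s]. /kuvegagaozosasavuz/ → kuvegagaozosasavus.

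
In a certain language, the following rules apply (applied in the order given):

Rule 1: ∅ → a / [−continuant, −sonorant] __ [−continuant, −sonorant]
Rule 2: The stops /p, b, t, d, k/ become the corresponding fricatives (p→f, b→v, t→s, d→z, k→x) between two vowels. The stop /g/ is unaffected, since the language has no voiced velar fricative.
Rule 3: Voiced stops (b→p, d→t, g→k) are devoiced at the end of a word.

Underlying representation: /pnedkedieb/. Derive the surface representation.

Rule 1 (stop-cluster a-epenthesis): /d/ and /k/ form a stop–stop cluster, so [a] is inserted between them. /pnedkedieb/ → pnedakedieb.
Rule 2 (intervocalic spirantization): /d/ is a stop between vowels /e/ and /a/, so it spirantizes to the fricative [z]. /k/ is a stop between vowels /a/ and /e/, so it spirantizes to the fricative [x]. /d/ is a stop between vowels /e/ and /i/, so it spirantizes to the fricative [z]. /pnedakedieb/ → pnezaxezieb.
Rule 3 (final devoicing): /b/ is a voiced stop in word-final position, so it devoices to [p]. /pnezaxezieb/ → pnezaxeziep.

pnezaxeziep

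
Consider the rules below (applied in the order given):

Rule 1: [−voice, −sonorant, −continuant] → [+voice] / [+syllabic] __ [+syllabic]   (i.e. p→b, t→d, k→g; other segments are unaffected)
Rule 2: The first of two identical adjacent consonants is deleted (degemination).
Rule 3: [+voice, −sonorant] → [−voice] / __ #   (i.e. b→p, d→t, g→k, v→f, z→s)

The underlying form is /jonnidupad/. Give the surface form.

Rule 1 (intervocalic voicing): /p/ is a voiceless stop between vowels /u/ and /a/, so it voices to [b]. /jonnidupad/ → jonnidubad.
Rule 2 (degemination): /nn/ is a geminate; the first /n/ deletes. /jonnidubad/ → jonidubad.
Rule 3 (final devoicing): /d/ is a voiced obstruent in word-final position, so it devoices to [t]. /jonidubad/ → jonidubat.

jonidubat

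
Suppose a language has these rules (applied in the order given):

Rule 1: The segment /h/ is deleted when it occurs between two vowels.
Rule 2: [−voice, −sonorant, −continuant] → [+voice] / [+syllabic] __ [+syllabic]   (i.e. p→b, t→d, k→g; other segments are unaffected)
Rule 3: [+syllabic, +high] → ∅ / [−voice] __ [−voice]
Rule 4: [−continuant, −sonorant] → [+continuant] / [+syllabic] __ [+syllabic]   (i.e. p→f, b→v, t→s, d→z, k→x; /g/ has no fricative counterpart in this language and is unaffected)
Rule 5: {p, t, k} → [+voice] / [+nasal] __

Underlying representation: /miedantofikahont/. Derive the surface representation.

miezandofigaond

Rule 1 (intervocalic h-deletion): /h/ occurs between vowels /a/ and /o/, so it deletes. /miedantofikahont/ → miedantofikaont.
Rule 2 (intervocalic voicing): /k/ is a voiceless stop between vowels /i/ and /a/, so it voices to [g]. /miedantofikaont/ → miedantofigaont.
Rule 3 (high vowel syncope): no segment meets the environment; /miedantofigaont/ is unchanged.
Rule 4 (intervocalic spirantization): /d/ is a stop between vowels /e/ and /a/, so it spirantizes to the fricative [z]. /miedantofigaont/ → miezantofigaont.
Rule 5 (post-nasal voicing): /t/ is a voiceless stop immediately after the nasal /n/, so it voices to [d]. /t/ is a voiceless stop immediately after the nasal /n/, so it voices to [d]. /miezantofigaont/ → miezandofigaond.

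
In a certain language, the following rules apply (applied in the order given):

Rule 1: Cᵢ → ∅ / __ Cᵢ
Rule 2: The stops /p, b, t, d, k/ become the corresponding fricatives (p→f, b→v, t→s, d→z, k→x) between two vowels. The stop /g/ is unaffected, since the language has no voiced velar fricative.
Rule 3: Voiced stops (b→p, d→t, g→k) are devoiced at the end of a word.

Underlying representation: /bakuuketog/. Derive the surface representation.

Rule 1 (degemination): no segment meets the environment; /bakuuketog/ is unchanged.
Rule 2 (intervocalic spirantization): /k/ is a stop between vowels /a/ and /u/, so it spirantizes to the fricative [x]. /k/ is a stop between vowels /u/ and /e/, so it spirantizes to the fricative [x]. /t/ is a stop between vowels /e/ and /o/, so it spirantizes to the fricative [s]. /bakuuketog/ → baxuuxesog.
Rule 3 (final devoicing): /g/ is a voiced stop in word-final position, so it devoices to [k]. /baxuuxesog/ → baxuuxesok.

baxuuxesok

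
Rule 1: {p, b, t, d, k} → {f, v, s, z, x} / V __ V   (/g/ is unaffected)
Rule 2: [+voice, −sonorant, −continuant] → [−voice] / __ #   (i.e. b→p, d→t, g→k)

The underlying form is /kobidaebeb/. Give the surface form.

kovizaevep

Rule 1 (intervocalic spirantization): /b/ is a stop between vowels /o/ and /i/, so it spirantizes to the fricative [v]. /d/ is a stop between vowels /i/ and /a/, so it spirantizes to the fricative [z]. /b/ is a stop between vowels /e/ and /e/, so it spirantizes to the fricative [v]. /kobidaebeb/ → kovizaeveb.
Rule 2 (final devoicing): /b/ is a voiced stop in word-final position, so it devoices to [p]. /kovizaeveb/ → kovizaevep.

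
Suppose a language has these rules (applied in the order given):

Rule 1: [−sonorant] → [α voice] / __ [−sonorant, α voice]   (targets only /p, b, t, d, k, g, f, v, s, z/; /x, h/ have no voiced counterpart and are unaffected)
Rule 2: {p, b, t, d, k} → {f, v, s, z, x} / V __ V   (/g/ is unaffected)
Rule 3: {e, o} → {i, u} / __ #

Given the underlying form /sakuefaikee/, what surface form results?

Rule 1 (regressive voicing assimilation): no segment meets the environment; /sakuefaikee/ is unchanged.
Rule 2 (intervocalic spirantization): /k/ is a stop between vowels /a/ and /u/, so it spirantizes to the fricative [x]. /k/ is a stop between vowels /i/ and /e/, so it spirantizes to the fricative [x]. /sakuefaikee/ → saxuefaixee.
Rule 3 (final vowel raising): /e/ is a mid vowel in word-final position, so it raises to [i]. /saxuefaixee/ → saxuefaixei.

saxuefaixei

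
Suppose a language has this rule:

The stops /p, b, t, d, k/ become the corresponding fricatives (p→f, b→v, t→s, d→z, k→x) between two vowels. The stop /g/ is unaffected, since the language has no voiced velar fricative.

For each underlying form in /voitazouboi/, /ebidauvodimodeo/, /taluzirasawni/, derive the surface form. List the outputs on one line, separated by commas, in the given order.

voisazouvoi, evizauvozimozeo, taluzirasawni

/voitazouboi/: /t/ is a stop between vowels /i/ and /a/, so it spirantizes to the fricative [s]. /b/ is a stop between vowels /u/ and /o/, so it spirantizes to the fricative [v]. → [voisazouvoi].
/ebidauvodimodeo/: /b/ is a stop between vowels /e/ and /i/, so it spirantizes to the fricative [v]. /d/ is a stop between vowels /i/ and /a/, so it spirantizes to the fricative [z]. /d/ is a stop between vowels /o/ and /i/, so it spirantizes to the fricative [z]. /d/ is a stop between vowels /o/ and /e/, so it spirantizes to the fricative [z]. → [evizauvozimozeo].
/taluzirasawni/: the rule's environment is not met; surfaces unchanged as [taluzirasawni].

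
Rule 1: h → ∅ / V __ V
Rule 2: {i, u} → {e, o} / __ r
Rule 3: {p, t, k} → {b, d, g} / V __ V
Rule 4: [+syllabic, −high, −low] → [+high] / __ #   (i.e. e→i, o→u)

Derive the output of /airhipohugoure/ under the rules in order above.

aerhibougoori

Rule 1 (intervocalic h-deletion): /h/ occurs between vowels /o/ and /u/, so it deletes. /airhipohugoure/ → airhipougoure.
Rule 2 (pre-rhotic lowering): /i/ is a high vowel immediately before /r/, so it lowers to [e]. /u/ is a high vowel immediately before /r/, so it lowers to [o]. /airhipougoure/ → aerhipougoore.
Rule 3 (intervocalic voicing): /p/ is a voiceless stop between vowels /i/ and /o/, so it voices to [b]. /aerhipougoore/ → aerhibougoore.
Rule 4 (final vowel raising): /e/ is a mid vowel in word-final position, so it raises to [i]. /aerhibougoore/ → aerhibougoori.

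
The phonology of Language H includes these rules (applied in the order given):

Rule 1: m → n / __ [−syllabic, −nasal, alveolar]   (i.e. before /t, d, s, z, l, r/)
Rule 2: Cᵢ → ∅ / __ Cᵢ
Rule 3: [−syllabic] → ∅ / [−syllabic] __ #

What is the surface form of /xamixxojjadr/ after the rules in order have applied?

xamixojad

Rule 1 (nasal place assimilation): no segment meets the environment; /xamixxojjadr/ is unchanged.
Rule 2 (degemination): /xx/ is a geminate; the first /x/ deletes. /jj/ is a geminate; the first /j/ deletes. /xamixxojjadr/ → xamixojadr.
Rule 3 (final cluster simplification): /r/ is the second consonant of a word-final cluster /dr/, so it deletes. /xamixojadr/ → xamixojad.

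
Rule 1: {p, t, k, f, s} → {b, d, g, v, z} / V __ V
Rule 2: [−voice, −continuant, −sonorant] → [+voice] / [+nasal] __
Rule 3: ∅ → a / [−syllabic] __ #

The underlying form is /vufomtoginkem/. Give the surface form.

vuvomdogingema

Rule 1 (intervocalic voicing): /f/ is a voiceless obstruent between vowels /u/ and /o/, so it voices to [v]. /vufomtoginkem/ → vuvomtoginkem.
Rule 2 (post-nasal voicing): /t/ is a voiceless stop immediately after the nasal /m/, so it voices to [d]. /k/ is a voiceless stop immediately after the nasal /n/, so it voices to [g]. /vuvomtoginkem/ → vuvomdogingem.
Rule 3 (final a-epenthesis): the form ends in the consonant /m/, so [a] is inserted word-finally. /vuvomdogingem/ → vuvomdogingema.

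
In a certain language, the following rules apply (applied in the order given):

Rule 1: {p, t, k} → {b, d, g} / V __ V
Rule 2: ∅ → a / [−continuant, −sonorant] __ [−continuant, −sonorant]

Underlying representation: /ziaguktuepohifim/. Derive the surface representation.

Rule 1 (intervocalic voicing): /p/ is a voiceless stop between vowels /e/ and /o/, so it voices to [b]. /ziaguktuepohifim/ → ziaguktuebohifim.
Rule 2 (stop-cluster a-epenthesis): /k/ and /t/ form a stop–stop cluster, so [a] is inserted between them. /ziaguktuebohifim/ → ziagukatuebohifim.

ziagukatuebohifim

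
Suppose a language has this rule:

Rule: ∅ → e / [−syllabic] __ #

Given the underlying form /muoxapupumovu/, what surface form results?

No segment of /muoxapupumovu/ meets the structural description of the rule, so the form surfaces unchanged.

muoxapupumovu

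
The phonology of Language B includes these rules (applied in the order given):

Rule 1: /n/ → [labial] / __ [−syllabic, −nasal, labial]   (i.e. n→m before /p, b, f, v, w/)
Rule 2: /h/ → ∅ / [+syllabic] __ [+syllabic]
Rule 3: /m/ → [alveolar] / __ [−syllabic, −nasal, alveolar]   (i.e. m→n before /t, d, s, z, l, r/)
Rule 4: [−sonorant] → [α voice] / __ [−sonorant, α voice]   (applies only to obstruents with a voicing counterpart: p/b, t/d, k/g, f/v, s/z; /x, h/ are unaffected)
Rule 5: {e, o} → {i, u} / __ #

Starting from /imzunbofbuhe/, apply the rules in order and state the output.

inzumbovbui

Rule 1 (nasal place assimilation): /n/ precedes the labial consonant /b/, so it assimilates in place to [m]. /imzunbofbuhe/ → imzumbofbuhe.
Rule 2 (intervocalic h-deletion): /h/ occurs between vowels /u/ and /e/, so it deletes. /imzumbofbuhe/ → imzumbofbue.
Rule 3 (nasal place assimilation): /m/ precedes the alveolar consonant /z/, so it assimilates in place to [n]. /imzumbofbue/ → inzumbofbue.
Rule 4 (regressive voicing assimilation): /f/ precedes the voiced obstruent /b/, so it voices to [v] by assimilation. /inzumbofbue/ → inzumbovbue.
Rule 5 (final vowel raising): /e/ is a mid vowel in word-final position, so it raises to [i]. /inzumbovbue/ → inzumbovbui.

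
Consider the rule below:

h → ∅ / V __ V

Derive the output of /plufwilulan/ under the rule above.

No segment of /plufwilulan/ meets the structural description of the rule, so the form surfaces unchanged.

plufwilulan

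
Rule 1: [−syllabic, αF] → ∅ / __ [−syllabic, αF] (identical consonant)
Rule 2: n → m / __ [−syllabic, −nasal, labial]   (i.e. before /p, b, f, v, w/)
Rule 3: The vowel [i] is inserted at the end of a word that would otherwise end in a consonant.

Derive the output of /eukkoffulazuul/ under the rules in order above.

eukofulazuuli

Rule 1 (degemination): /kk/ is a geminate; the first /k/ deletes. /ff/ is a geminate; the first /f/ deletes. /eukkoffulazuul/ → eukofulazuul.
Rule 2 (nasal place assimilation): no segment meets the environment; /eukofulazuul/ is unchanged.
Rule 3 (final i-epenthesis): the form ends in the consonant /l/, so [i] is inserted word-finally. /eukofulazuul/ → eukofulazuuli.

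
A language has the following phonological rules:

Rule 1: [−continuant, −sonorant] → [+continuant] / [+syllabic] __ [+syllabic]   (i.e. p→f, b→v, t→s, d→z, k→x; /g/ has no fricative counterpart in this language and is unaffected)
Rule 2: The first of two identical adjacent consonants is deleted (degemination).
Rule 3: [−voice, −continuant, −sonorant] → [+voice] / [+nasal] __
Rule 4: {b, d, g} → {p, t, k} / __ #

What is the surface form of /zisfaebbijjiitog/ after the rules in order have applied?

zisfaebijiisok

Rule 1 (intervocalic spirantization): /t/ is a stop between vowels /i/ and /o/, so it spirantizes to the fricative [s]. /zisfaebbijjiitog/ → zisfaebbijjiisog.
Rule 2 (degemination): /bb/ is a geminate; the first /b/ deletes. /jj/ is a geminate; the first /j/ deletes. /zisfaebbijjiisog/ → zisfaebijiisog.
Rule 3 (post-nasal voicing): no segment meets the environment; /zisfaebijiisog/ is unchanged.
Rule 4 (final devoicing): /g/ is a voiced stop in word-final position, so it devoices to [k]. /zisfaebijiisog/ → zisfaebijiisok.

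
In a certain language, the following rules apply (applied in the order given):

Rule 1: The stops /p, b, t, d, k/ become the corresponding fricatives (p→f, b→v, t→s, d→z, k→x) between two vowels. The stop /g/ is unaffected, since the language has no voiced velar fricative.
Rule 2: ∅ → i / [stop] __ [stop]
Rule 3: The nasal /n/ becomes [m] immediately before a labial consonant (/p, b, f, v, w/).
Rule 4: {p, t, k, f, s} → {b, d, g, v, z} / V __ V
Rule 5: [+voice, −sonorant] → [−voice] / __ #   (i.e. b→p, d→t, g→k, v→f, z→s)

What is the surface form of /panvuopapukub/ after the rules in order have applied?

Rule 1 (intervocalic spirantization): /p/ is a stop between vowels /o/ and /a/, so it spirantizes to the fricative [f]. /p/ is a stop between vowels /a/ and /u/, so it spirantizes to the fricative [f]. /k/ is a stop between vowels /u/ and /u/, so it spirantizes to the fricative [x]. /panvuopapukub/ → panvuofafuxub.
Rule 2 (stop-cluster i-epenthesis): no segment meets the environment; /panvuofafuxub/ is unchanged.
Rule 3 (nasal place assimilation): /n/ precedes the labial consonant /v/, so it assimilates in place to [m]. /panvuofafuxub/ → pamvuofafuxub.
Rule 4 (intervocalic voicing): /f/ is a voiceless obstruent between vowels /o/ and /a/, so it voices to [v]. /f/ is a voiceless obstruent between vowels /a/ and /u/, so it voices to [v]. /pamvuofafuxub/ → pamvuovavuxub.
Rule 5 (final devoicing): /b/ is a voiced obstruent in word-final position, so it devoices to [p]. /pamvuovavuxub/ → pamvuovavuxup.

pamvuovavuxup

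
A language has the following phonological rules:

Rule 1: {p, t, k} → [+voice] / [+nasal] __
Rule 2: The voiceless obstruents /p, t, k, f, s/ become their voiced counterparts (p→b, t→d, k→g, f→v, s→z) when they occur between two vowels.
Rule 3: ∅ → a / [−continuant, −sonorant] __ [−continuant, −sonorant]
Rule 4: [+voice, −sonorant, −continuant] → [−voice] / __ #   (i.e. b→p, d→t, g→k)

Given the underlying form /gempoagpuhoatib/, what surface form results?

gemboagapuhoadip

Rule 1 (post-nasal voicing): /p/ is a voiceless stop immediately after the nasal /m/, so it voices to [b]. /gempoagpuhoatib/ → gemboagpuhoatib.
Rule 2 (intervocalic voicing): /t/ is a voiceless obstruent between vowels /a/ and /i/, so it voices to [d]. /gemboagpuhoatib/ → gemboagpuhoadib.
Rule 3 (stop-cluster a-epenthesis): /g/ and /p/ form a stop–stop cluster, so [a] is inserted between them. /gemboagpuhoadib/ → gemboagapuhoadib.
Rule 4 (final devoicing): /b/ is a voiced stop in word-final position, so it devoices to [p]. /gemboagapuhoadib/ → gemboagapuhoadip.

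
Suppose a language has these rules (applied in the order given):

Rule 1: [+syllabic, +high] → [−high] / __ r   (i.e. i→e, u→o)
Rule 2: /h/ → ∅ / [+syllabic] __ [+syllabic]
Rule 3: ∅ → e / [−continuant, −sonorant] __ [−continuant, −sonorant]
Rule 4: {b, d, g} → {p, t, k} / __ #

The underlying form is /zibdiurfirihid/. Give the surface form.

zibediorferiit

Rule 1 (pre-rhotic lowering): /u/ is a high vowel immediately before /r/, so it lowers to [o]. /i/ is a high vowel immediately before /r/, so it lowers to [e]. /zibdiurfirihid/ → zibdiorferihid.
Rule 2 (intervocalic h-deletion): /h/ occurs between vowels /i/ and /i/, so it deletes. /zibdiorferihid/ → zibdiorferiid.
Rule 3 (stop-cluster e-epenthesis): /b/ and /d/ form a stop–stop cluster, so [e] is inserted between them. /zibdiorferiid/ → zibediorferiid.
Rule 4 (final devoicing): /d/ is a voiced stop in word-final position, so it devoices to [t]. /zibediorferiid/ → zibediorferiit.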